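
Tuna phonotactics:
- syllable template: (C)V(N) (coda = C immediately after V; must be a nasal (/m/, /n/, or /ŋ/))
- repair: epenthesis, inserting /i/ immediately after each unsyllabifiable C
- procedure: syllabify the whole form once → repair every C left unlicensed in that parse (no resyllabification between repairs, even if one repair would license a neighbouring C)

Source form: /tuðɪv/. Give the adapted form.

tuðɪvi

The consonants /v/ cannot be parsed into a legal (C)V(N) syllable (only a nasal (/m/, /n/, or /ŋ/) is licensed in coda position; onsets are limited to one consonant).
Each unlicensed consonant becomes the onset of a new syllable: /v/ → /vi/.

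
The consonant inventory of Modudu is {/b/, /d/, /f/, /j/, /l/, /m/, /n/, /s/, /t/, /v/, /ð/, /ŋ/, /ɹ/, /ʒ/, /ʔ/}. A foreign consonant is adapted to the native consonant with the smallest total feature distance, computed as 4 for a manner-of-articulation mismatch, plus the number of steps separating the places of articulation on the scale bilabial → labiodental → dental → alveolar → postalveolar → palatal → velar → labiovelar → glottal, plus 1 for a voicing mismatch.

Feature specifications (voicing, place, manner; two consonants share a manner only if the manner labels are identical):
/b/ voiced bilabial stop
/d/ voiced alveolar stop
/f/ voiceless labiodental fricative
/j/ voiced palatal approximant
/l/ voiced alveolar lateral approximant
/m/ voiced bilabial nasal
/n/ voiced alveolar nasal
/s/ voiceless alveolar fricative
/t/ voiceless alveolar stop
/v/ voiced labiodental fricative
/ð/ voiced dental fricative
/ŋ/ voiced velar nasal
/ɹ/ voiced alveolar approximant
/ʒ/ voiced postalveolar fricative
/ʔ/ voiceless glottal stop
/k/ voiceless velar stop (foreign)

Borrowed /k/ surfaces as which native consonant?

ʔ

/ʔ/ is closest: same manner (stop), place distance 2 (velar→glottal), same voicing; total 2. Next closest is /t/ at distance 3.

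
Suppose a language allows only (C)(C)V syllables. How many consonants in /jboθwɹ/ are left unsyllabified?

Under (C)(C)V, the unsyllabifiable consonants are /θ/, /w/, /ɹ/ (no codas are permitted; onsets may contain at most 2 consonants).

3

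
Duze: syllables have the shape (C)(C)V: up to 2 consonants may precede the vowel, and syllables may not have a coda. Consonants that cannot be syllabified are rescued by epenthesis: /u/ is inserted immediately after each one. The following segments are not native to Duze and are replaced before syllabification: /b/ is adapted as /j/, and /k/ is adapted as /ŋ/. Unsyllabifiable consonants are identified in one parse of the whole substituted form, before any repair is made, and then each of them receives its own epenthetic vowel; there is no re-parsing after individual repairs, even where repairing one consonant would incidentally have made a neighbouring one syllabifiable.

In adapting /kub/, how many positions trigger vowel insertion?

After substitution the input is /ŋuj/.
The unsyllabifiable consonants are /j/; each receives one epenthetic vowel.

1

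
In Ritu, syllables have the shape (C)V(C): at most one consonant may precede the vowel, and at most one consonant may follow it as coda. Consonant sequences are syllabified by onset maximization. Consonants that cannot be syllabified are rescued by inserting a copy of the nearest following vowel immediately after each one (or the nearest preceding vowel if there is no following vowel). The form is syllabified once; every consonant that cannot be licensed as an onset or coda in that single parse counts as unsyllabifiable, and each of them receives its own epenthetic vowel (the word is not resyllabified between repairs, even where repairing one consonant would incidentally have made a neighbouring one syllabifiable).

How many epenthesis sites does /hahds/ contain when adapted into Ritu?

The unsyllabifiable consonants are /d/, /s/; each receives one epenthetic vowel.

2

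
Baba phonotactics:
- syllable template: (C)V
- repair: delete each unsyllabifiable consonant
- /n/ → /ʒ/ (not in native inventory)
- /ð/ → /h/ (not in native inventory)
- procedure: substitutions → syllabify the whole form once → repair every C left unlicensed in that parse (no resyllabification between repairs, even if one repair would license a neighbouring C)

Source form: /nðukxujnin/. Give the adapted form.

huxuʒi

Substitution: /n/ → /ʒ/, /ð/ → /h/, giving /ʒhukxujʒiʒ/.
Under (C)V, the unsyllabifiable consonants are /ʒ/, /k/, /j/, /ʒ/ (no codas are permitted; onsets are limited to one consonant).
Deletion applies to /ʒ/, /k/, /j/, /ʒ/.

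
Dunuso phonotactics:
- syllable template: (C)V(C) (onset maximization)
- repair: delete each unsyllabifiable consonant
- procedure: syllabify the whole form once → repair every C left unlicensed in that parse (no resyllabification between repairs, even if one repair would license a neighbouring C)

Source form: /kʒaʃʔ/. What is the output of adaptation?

ʒaʃ

The consonants /k/, /ʔ/ cannot be parsed into a legal (C)V(C) syllable (at most one coda consonant is licensed; onsets are limited to one consonant).
Deleting the stranded consonants removes /k/, /ʔ/.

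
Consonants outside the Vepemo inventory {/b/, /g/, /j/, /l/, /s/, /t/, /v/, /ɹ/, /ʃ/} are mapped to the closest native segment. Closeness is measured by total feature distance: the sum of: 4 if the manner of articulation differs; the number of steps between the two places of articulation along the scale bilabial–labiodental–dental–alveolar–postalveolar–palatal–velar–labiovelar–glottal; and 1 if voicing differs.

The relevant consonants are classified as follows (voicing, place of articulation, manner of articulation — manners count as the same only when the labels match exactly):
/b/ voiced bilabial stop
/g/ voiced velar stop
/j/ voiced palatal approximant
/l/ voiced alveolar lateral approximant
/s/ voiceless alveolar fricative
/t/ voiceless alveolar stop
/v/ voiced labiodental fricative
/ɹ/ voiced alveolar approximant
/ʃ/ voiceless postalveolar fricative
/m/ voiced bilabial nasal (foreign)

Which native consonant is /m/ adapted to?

b

/b/ is closest: manner differs (nasal→stop, +4), place distance 0 (bilabial→bilabial), same voicing; total 4. Next closest is /v/ at distance 5.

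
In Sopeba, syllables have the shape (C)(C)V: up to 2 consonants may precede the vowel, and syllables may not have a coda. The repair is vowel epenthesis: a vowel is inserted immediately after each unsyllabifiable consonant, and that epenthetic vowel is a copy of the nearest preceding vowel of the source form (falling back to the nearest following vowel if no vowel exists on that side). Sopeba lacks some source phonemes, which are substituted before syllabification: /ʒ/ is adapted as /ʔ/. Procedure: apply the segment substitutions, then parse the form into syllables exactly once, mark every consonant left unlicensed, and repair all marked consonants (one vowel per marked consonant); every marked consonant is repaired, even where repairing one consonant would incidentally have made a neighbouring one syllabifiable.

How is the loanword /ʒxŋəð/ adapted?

Substitution: /ʒ/ → /ʔ/, giving /ʔxŋəð/.
The consonants /ʔ/, /ð/ cannot be parsed into a legal (C)(C)V syllable (no codas are permitted; onsets may contain at most 2 consonants).
Epenthesis after each stranded consonant: /ʔ/ → /ʔə/, /ð/ → /ðə/.

ʔəxŋəðə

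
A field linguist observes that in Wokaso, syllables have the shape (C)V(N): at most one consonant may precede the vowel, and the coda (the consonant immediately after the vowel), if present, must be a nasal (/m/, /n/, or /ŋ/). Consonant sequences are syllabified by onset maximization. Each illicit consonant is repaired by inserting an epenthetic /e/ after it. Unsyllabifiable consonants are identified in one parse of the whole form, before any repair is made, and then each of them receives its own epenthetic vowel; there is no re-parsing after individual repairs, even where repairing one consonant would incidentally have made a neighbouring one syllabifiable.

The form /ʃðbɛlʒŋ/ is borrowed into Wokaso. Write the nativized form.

ʃeðebɛleʒeŋe

The consonants /ʃ/, /ð/, /l/, /ʒ/, /ŋ/ cannot be parsed into a legal (C)V(N) syllable (only a nasal (/m/, /n/, or /ŋ/) is licensed in coda position; onsets are limited to one consonant).
Epenthesis after each stranded consonant: /ʃ/ → /ʃe/, /ð/ → /ðe/, /l/ → /le/, /ʒ/ → /ʒe/, /ŋ/ → /ŋe/.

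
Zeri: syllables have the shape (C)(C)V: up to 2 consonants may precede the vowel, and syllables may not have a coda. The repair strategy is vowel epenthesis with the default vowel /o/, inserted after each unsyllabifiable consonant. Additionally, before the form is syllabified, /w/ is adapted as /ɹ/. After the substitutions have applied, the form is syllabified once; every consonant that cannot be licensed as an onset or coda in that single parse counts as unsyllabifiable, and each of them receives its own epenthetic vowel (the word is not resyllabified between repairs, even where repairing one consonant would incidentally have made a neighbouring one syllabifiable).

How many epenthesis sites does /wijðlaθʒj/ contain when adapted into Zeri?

4

After substitution the input is /ɹijðlaθʒj/.
The unsyllabifiable consonants are /j/, /θ/, /ʒ/, /j/; each receives one epenthetic vowel.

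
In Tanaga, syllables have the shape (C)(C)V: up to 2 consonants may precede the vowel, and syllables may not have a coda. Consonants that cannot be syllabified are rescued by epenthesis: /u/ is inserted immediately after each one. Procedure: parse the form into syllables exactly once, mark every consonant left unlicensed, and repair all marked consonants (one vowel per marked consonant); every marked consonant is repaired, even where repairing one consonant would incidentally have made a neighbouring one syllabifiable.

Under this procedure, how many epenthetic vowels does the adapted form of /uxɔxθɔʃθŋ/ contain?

3

The unsyllabifiable consonants are /ʃ/, /θ/, /ŋ/; each receives one epenthetic vowel.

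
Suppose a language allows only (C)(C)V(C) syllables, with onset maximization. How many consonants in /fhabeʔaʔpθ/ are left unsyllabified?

2

Syllabifying with onset maximization leaves /p/, /θ/ stranded (at most one coda consonant is licensed; onsets may contain at most 2 consonants).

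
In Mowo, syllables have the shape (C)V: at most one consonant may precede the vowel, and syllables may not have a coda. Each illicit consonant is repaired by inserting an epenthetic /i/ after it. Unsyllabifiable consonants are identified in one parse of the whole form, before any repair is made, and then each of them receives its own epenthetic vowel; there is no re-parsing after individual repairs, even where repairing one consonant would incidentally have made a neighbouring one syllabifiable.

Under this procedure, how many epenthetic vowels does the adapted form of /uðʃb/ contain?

The unsyllabifiable consonants are /ð/, /ʃ/, /b/; each receives one epenthetic vowel.

3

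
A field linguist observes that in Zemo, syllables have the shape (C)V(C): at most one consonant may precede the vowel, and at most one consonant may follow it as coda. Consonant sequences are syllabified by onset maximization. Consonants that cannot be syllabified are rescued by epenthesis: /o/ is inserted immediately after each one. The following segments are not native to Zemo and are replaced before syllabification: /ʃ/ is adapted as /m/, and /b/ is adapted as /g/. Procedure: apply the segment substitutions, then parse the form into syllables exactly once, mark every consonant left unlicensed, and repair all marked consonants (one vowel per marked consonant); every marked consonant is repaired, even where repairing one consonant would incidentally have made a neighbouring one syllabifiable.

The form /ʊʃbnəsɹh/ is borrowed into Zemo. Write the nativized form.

ʊmgonəsɹoho

Substitution: /ʃ/ → /m/, /b/ → /g/, giving /ʊmgnəsɹh/.
Syllabifying with onset maximization leaves /g/, /ɹ/, /h/ stranded (at most one coda consonant is licensed; onsets are limited to one consonant).
Inserting the epenthetic vowel yields /g/ → /go/, /ɹ/ → /ɹo/, /h/ → /ho/.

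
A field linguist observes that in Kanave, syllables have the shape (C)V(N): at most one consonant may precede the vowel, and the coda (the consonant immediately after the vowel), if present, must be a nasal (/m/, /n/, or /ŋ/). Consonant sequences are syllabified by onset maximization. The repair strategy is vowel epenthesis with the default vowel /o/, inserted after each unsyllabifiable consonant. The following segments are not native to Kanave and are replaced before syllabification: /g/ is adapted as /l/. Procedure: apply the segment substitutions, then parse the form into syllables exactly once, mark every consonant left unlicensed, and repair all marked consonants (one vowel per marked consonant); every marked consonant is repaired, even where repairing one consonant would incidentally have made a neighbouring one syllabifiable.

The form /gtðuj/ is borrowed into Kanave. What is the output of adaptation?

lotoðujo

Substitution: /g/ → /l/, giving /ltðuj/.
Under (C)V(N), the unsyllabifiable consonants are /l/, /t/, /j/ (only a nasal (/m/, /n/, or /ŋ/) is licensed in coda position; onsets are limited to one consonant).
Epenthesis after each stranded consonant: /l/ → /lo/, /t/ → /to/, /j/ → /jo/.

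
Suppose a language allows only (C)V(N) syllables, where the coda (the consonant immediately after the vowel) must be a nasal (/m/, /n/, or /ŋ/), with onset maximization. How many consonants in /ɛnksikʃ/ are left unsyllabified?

3

Under (C)V(N), the unsyllabifiable consonants are /k/, /k/, /ʃ/ (only a nasal (/m/, /n/, or /ŋ/) is licensed in coda position; onsets are limited to one consonant).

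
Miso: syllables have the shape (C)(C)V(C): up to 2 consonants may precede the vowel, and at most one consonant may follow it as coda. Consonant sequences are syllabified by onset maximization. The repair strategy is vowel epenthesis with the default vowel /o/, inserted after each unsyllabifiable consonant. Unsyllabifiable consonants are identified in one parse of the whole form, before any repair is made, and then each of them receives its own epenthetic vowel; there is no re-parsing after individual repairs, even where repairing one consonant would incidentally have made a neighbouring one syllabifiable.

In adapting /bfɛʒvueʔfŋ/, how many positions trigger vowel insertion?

The unsyllabifiable consonants are /f/, /ŋ/; each receives one epenthetic vowel.

2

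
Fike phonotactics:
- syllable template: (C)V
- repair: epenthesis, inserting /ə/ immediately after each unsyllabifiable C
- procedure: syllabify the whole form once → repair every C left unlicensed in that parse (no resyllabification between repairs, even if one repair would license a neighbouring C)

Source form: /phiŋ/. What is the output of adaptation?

The consonants /p/, /ŋ/ cannot be parsed into a legal (C)V syllable (no codas are permitted; onsets are limited to one consonant).
Epenthesis after each stranded consonant: /p/ → /pə/, /ŋ/ → /ŋə/.

pəhiŋə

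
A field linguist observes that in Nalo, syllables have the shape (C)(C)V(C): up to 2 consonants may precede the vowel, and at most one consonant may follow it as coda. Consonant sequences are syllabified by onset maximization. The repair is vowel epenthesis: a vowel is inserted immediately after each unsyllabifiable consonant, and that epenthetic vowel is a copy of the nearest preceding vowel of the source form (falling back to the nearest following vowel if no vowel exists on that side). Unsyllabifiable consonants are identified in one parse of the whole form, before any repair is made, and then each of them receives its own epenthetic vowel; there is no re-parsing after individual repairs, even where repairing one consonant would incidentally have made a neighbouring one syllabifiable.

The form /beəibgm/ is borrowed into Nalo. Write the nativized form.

Under (C)(C)V(C), the unsyllabifiable consonants are /g/, /m/ (at most one coda consonant is licensed; onsets may contain at most 2 consonants).
Inserting the epenthetic vowel yields /g/ → /gi/, /m/ → /mi/.

beəibgimi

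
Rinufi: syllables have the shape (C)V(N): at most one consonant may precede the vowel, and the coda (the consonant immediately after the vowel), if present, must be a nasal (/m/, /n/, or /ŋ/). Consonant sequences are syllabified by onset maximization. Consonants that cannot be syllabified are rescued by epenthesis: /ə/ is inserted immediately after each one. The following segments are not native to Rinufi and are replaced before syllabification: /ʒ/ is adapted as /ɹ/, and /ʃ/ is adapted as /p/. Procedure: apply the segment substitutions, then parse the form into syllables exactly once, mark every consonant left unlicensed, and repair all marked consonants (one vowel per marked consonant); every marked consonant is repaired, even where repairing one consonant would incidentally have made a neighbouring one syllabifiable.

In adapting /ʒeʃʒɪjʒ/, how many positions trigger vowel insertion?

After substitution the input is /ɹepɹɪjɹ/.
The unsyllabifiable consonants are /p/, /j/, /ɹ/; each receives one epenthetic vowel.

3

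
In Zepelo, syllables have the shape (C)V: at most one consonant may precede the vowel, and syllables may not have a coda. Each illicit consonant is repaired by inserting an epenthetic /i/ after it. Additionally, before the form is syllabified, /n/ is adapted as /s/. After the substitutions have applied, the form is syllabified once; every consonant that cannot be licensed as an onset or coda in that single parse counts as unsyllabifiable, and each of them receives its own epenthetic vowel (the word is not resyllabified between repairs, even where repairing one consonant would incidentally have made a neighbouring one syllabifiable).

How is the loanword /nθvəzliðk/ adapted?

siθivəziliðiki

Substitution: /n/ → /s/, giving /sθvəzliðk/.
The consonants /s/, /θ/, /z/, /ð/, /k/ cannot be parsed into a legal (C)V syllable (no codas are permitted; onsets are limited to one consonant).
Each unlicensed consonant becomes the onset of a new syllable: /s/ → /si/, /θ/ → /θi/, /z/ → /zi/, /ð/ → /ði/, /k/ → /ki/.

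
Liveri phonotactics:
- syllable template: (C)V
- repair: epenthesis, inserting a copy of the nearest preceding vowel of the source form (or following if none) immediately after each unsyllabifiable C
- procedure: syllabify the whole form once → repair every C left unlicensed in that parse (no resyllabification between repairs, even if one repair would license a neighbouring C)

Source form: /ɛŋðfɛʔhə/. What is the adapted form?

ɛŋɛðɛfɛʔɛhə

The consonants /ŋ/, /ð/, /ʔ/ cannot be parsed into a legal (C)V syllable (no codas are permitted; onsets are limited to one consonant).
Inserting the epenthetic vowel yields /ŋ/ → /ŋɛ/, /ð/ → /ðɛ/, /ʔ/ → /ʔɛ/.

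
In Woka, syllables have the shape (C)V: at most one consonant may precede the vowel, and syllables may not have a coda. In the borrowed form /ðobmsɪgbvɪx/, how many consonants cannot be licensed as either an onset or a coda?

The consonants /b/, /m/, /g/, /b/, /x/ cannot be parsed into a legal (C)V syllable (no codas are permitted; onsets are limited to one consonant).

5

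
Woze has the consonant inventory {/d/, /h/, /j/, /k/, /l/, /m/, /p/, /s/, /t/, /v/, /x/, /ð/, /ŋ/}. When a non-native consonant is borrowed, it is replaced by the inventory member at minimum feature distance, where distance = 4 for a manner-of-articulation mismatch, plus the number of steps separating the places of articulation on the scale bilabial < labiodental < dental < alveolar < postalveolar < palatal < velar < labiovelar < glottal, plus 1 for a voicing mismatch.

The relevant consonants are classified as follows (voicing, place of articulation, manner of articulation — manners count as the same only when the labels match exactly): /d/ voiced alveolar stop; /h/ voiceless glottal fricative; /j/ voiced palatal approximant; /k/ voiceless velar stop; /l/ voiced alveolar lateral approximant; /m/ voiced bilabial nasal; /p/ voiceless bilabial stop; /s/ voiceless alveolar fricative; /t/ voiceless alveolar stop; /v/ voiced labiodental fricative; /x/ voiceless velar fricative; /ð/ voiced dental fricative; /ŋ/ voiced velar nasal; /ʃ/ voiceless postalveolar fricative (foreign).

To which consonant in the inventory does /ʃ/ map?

/s/ is closest: same manner (fricative), place distance 1 (postalveolar→alveolar), same voicing; total 1. Next closest is /x/ at distance 2.

s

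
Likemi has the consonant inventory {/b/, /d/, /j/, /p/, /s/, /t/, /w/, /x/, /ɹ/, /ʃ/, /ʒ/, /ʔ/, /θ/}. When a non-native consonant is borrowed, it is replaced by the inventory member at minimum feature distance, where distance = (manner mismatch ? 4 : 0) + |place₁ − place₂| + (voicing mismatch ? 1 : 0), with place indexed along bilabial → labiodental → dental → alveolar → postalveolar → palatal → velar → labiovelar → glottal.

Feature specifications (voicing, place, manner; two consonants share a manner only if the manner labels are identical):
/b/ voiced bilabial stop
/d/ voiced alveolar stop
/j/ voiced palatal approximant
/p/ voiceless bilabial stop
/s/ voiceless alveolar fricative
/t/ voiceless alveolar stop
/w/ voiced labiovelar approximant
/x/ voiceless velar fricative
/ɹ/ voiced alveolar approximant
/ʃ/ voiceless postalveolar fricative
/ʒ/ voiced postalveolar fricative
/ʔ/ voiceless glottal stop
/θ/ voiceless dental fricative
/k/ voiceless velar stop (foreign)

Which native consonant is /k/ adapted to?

/ʔ/ is closest: same manner (stop), place distance 2 (velar→glottal), same voicing; total 2. Next closest is /t/ at distance 3.

ʔ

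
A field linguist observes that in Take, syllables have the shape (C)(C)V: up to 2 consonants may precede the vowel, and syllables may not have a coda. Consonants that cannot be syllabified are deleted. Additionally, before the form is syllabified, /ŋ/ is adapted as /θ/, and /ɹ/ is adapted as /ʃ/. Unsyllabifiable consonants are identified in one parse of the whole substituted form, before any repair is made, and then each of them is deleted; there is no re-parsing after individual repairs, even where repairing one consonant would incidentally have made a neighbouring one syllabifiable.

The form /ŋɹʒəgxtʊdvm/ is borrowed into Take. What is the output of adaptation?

Substitution: /ŋ/ → /θ/, /ɹ/ → /ʃ/, giving /θʃʒəgxtʊdvm/.
Under (C)(C)V, the unsyllabifiable consonants are /θ/, /g/, /d/, /v/, /m/ (no codas are permitted; onsets may contain at most 2 consonants).
Deletion applies to /θ/, /g/, /d/, /v/, /m/.

ʃʒəxtʊ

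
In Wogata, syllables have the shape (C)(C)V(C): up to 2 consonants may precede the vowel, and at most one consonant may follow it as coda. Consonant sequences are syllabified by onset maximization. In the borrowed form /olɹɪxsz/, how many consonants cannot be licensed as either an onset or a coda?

2

Under (C)(C)V(C), the unsyllabifiable consonants are /s/, /z/ (at most one coda consonant is licensed; onsets may contain at most 2 consonants).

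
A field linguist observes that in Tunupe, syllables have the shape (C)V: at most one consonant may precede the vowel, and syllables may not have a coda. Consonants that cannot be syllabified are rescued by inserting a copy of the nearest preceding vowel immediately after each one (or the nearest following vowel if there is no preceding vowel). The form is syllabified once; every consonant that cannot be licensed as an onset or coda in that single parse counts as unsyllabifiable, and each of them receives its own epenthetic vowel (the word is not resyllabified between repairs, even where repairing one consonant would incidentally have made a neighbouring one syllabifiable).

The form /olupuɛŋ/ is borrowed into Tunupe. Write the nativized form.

olupuɛŋɛ

Syllabifying with onset maximization leaves /ŋ/ stranded (no codas are permitted; onsets are limited to one consonant).
Inserting the epenthetic vowel yields /ŋ/ → /ŋɛ/.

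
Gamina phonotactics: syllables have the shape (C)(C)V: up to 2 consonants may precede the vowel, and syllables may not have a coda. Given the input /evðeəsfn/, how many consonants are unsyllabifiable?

The consonants /s/, /f/, /n/ cannot be parsed into a legal (C)(C)V syllable (no codas are permitted; onsets may contain at most 2 consonants).

3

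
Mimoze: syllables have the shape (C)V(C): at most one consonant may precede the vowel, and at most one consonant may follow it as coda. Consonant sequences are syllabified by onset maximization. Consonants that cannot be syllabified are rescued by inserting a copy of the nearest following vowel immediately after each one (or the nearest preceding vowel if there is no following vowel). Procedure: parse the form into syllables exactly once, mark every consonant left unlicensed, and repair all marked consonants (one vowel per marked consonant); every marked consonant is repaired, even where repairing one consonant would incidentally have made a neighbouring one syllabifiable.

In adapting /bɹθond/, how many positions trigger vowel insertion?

3

The unsyllabifiable consonants are /b/, /ɹ/, /d/; each receives one epenthetic vowel.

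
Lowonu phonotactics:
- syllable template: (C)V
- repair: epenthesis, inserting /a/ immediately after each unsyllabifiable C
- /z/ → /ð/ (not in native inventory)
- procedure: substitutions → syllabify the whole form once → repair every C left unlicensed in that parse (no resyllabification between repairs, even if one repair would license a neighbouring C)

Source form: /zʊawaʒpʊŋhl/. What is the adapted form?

ðʊawaʒapʊŋahala

Substitution: /z/ → /ð/, giving /ðʊawaʒpʊŋhl/.
Syllabifying with onset maximization leaves /ʒ/, /ŋ/, /h/, /l/ stranded (no codas are permitted; onsets are limited to one consonant).
Inserting the epenthetic vowel yields /ʒ/ → /ʒa/, /ŋ/ → /ŋa/, /h/ → /ha/, /l/ → /la/.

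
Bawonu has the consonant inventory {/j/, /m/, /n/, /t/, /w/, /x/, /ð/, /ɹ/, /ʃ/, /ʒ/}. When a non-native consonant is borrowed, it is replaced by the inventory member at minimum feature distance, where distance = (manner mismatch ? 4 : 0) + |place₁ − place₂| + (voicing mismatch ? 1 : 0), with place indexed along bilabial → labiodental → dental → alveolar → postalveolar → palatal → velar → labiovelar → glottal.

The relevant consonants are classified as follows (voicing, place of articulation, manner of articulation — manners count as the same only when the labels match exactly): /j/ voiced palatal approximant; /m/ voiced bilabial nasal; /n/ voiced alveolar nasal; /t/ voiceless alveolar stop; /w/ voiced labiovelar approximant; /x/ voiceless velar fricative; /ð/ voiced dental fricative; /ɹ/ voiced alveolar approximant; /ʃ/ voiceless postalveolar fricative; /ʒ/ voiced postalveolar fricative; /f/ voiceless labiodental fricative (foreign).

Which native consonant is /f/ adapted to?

/ð/ is closest: same manner (fricative), place distance 1 (labiodental→dental), voicing differs (+1); total 2. Next closest is /ʃ/ at distance 3.

ð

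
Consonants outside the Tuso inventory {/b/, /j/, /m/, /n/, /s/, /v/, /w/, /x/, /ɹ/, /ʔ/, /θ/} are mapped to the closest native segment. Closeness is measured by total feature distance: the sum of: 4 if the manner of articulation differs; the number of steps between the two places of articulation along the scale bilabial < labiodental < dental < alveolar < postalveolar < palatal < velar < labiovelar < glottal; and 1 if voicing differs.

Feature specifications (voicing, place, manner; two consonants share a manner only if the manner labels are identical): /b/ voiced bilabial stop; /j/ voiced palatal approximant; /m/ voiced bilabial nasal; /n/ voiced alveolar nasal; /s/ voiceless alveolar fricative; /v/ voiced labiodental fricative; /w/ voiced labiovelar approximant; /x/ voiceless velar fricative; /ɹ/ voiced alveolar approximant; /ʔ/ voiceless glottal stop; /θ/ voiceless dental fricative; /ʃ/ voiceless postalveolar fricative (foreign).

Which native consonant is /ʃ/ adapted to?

s

/s/ is closest: same manner (fricative), place distance 1 (postalveolar→alveolar), same voicing; total 1. Next closest is /x/ at distance 2.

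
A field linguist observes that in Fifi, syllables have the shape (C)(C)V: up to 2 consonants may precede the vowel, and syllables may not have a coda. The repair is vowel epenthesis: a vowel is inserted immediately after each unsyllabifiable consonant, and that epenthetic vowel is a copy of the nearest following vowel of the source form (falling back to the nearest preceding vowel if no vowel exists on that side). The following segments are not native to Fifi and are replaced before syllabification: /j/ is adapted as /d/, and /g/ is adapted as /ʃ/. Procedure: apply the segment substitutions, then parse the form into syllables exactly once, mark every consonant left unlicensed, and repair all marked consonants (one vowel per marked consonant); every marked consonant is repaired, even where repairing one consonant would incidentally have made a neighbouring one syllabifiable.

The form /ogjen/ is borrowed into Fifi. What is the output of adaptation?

oʃdene

Substitution: /g/ → /ʃ/, /j/ → /d/, giving /oʃden/.
Under (C)(C)V, the unsyllabifiable consonants are /n/ (no codas are permitted; onsets may contain at most 2 consonants).
Inserting the epenthetic vowel yields /n/ → /ne/.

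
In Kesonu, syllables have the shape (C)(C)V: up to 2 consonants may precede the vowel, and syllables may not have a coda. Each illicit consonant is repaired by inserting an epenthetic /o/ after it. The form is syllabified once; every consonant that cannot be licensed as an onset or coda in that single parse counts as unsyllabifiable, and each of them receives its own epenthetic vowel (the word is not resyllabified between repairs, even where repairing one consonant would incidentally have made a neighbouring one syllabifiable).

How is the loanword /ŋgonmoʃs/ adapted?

Under (C)(C)V, the unsyllabifiable consonants are /ʃ/, /s/ (no codas are permitted; onsets may contain at most 2 consonants).
Each unlicensed consonant becomes the onset of a new syllable: /ʃ/ → /ʃo/, /s/ → /so/.

ŋgonmoʃoso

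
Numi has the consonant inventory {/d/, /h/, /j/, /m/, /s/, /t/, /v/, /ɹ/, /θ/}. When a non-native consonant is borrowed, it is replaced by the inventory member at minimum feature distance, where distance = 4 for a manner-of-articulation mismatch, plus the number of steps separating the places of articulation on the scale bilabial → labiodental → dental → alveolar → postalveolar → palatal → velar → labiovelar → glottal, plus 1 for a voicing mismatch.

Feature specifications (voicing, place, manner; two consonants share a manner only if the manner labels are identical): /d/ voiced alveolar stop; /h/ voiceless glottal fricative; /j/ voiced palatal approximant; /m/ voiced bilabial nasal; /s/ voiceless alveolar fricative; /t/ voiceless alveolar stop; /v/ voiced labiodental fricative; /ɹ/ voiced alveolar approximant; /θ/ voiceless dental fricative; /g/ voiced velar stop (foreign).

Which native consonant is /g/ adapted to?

d

/d/ is closest: same manner (stop), place distance 3 (velar→alveolar), same voicing; total 3. Next closest is /t/ at distance 4.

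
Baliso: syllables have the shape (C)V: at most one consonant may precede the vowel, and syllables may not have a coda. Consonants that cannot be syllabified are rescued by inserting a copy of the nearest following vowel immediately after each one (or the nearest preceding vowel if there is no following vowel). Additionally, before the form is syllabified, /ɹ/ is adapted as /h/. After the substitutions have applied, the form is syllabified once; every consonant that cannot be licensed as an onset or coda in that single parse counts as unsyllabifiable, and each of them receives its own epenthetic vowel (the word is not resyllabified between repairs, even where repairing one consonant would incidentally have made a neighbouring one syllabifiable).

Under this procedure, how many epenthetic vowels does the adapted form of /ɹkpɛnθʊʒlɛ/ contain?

After substitution the input is /hkpɛnθʊʒlɛ/.
The unsyllabifiable consonants are /h/, /k/, /n/, /ʒ/; each receives one epenthetic vowel.

4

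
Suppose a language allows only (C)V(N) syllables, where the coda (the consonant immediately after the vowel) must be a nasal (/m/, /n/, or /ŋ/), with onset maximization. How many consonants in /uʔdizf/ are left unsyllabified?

The consonants /ʔ/, /z/, /f/ cannot be parsed into a legal (C)V(N) syllable (only a nasal (/m/, /n/, or /ŋ/) is licensed in coda position; onsets are limited to one consonant).

3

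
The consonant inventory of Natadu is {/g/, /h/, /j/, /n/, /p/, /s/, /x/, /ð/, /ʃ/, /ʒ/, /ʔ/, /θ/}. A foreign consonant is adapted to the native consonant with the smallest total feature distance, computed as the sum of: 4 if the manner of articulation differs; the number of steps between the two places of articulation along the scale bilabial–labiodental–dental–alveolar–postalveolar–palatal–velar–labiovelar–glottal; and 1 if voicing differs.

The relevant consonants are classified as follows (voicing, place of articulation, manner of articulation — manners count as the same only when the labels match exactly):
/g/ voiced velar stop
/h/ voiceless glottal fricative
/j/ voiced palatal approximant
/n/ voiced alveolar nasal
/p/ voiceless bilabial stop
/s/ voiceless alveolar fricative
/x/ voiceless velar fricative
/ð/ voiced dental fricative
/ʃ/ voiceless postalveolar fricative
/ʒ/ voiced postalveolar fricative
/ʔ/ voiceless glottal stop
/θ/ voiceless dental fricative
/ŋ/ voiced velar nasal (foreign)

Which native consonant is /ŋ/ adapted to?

/n/ is closest: same manner (nasal), place distance 3 (velar→alveolar), same voicing; total 3. Next closest is /g/ at distance 4.

n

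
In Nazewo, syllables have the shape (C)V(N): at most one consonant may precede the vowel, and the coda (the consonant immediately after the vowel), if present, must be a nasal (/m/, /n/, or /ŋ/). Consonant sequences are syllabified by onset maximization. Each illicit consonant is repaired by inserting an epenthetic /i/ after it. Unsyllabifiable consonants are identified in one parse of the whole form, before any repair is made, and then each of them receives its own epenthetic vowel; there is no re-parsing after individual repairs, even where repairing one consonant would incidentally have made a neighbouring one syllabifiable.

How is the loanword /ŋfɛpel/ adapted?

ŋifɛpeli

Syllabifying with onset maximization leaves /ŋ/, /l/ stranded (only a nasal (/m/, /n/, or /ŋ/) is licensed in coda position; onsets are limited to one consonant).
Inserting the epenthetic vowel yields /ŋ/ → /ŋi/, /l/ → /li/.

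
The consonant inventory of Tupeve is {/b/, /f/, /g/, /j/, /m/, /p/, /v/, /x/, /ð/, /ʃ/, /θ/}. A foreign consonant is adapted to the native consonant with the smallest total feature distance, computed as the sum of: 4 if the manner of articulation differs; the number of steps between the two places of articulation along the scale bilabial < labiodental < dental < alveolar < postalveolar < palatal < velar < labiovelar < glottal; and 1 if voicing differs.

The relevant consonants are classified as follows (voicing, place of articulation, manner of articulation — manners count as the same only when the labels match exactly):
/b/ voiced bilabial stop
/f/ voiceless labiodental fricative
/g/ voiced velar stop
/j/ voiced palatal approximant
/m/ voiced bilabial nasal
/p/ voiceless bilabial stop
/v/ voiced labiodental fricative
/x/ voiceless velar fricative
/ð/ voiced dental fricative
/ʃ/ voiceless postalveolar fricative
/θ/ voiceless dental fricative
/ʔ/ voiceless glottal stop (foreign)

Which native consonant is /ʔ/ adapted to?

/g/ is closest: same manner (stop), place distance 2 (glottal→velar), voicing differs (+1); total 3. Next closest is /x/ at distance 6.

g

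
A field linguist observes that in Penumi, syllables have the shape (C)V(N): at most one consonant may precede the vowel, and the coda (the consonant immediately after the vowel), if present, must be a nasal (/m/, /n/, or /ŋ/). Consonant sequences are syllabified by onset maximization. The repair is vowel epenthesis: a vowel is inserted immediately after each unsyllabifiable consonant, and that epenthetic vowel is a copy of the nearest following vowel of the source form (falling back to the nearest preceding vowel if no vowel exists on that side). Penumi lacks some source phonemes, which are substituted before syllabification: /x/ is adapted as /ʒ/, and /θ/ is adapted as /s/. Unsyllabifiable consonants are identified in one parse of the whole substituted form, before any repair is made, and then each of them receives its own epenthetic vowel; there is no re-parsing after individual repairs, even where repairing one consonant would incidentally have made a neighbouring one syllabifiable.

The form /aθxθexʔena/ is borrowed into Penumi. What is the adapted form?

aseʒeseʒeʔena

Substitution: /θ/ → /s/, /x/ → /ʒ/, giving /asʒseʒʔena/.
Syllabifying with onset maximization leaves /s/, /ʒ/, /ʒ/ stranded (only a nasal (/m/, /n/, or /ŋ/) is licensed in coda position; onsets are limited to one consonant).
Epenthesis after each stranded consonant: /s/ → /se/, /ʒ/ → /ʒe/, /ʒ/ → /ʒe/.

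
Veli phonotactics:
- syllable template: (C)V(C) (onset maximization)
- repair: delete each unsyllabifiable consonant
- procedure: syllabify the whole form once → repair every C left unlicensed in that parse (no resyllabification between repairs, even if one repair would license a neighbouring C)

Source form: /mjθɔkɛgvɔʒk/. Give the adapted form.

The consonants /m/, /j/, /k/ cannot be parsed into a legal (C)V(C) syllable (at most one coda consonant is licensed; onsets are limited to one consonant).
Deletion applies to /m/, /j/, /k/.

θɔkɛgvɔʒ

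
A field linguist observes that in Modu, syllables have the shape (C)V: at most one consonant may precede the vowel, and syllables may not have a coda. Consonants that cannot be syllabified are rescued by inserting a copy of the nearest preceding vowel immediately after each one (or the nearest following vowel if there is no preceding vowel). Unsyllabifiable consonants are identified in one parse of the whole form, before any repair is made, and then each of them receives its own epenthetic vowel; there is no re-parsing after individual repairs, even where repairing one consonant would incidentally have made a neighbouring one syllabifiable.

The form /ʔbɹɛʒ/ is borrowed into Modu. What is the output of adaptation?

ʔɛbɛɹɛʒɛ

The consonants /ʔ/, /b/, /ʒ/ cannot be parsed into a legal (C)V syllable (no codas are permitted; onsets are limited to one consonant).
Epenthesis after each stranded consonant: /ʔ/ → /ʔɛ/, /b/ → /bɛ/, /ʒ/ → /ʒɛ/.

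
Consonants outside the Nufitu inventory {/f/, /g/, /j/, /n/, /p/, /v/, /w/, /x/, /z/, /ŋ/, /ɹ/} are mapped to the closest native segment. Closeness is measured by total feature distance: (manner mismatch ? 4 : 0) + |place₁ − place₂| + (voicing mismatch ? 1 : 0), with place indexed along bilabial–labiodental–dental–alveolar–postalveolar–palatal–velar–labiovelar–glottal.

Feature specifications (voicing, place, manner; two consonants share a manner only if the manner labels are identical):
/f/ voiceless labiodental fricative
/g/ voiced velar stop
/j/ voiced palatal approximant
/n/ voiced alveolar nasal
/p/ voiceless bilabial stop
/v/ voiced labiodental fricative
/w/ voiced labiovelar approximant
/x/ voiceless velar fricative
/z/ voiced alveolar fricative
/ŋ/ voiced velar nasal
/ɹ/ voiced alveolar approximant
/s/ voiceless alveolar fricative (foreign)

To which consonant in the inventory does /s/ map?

z

/z/ is closest: same manner (fricative), place distance 0 (alveolar→alveolar), voicing differs (+1); total 1. Next closest is /f/ at distance 2.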